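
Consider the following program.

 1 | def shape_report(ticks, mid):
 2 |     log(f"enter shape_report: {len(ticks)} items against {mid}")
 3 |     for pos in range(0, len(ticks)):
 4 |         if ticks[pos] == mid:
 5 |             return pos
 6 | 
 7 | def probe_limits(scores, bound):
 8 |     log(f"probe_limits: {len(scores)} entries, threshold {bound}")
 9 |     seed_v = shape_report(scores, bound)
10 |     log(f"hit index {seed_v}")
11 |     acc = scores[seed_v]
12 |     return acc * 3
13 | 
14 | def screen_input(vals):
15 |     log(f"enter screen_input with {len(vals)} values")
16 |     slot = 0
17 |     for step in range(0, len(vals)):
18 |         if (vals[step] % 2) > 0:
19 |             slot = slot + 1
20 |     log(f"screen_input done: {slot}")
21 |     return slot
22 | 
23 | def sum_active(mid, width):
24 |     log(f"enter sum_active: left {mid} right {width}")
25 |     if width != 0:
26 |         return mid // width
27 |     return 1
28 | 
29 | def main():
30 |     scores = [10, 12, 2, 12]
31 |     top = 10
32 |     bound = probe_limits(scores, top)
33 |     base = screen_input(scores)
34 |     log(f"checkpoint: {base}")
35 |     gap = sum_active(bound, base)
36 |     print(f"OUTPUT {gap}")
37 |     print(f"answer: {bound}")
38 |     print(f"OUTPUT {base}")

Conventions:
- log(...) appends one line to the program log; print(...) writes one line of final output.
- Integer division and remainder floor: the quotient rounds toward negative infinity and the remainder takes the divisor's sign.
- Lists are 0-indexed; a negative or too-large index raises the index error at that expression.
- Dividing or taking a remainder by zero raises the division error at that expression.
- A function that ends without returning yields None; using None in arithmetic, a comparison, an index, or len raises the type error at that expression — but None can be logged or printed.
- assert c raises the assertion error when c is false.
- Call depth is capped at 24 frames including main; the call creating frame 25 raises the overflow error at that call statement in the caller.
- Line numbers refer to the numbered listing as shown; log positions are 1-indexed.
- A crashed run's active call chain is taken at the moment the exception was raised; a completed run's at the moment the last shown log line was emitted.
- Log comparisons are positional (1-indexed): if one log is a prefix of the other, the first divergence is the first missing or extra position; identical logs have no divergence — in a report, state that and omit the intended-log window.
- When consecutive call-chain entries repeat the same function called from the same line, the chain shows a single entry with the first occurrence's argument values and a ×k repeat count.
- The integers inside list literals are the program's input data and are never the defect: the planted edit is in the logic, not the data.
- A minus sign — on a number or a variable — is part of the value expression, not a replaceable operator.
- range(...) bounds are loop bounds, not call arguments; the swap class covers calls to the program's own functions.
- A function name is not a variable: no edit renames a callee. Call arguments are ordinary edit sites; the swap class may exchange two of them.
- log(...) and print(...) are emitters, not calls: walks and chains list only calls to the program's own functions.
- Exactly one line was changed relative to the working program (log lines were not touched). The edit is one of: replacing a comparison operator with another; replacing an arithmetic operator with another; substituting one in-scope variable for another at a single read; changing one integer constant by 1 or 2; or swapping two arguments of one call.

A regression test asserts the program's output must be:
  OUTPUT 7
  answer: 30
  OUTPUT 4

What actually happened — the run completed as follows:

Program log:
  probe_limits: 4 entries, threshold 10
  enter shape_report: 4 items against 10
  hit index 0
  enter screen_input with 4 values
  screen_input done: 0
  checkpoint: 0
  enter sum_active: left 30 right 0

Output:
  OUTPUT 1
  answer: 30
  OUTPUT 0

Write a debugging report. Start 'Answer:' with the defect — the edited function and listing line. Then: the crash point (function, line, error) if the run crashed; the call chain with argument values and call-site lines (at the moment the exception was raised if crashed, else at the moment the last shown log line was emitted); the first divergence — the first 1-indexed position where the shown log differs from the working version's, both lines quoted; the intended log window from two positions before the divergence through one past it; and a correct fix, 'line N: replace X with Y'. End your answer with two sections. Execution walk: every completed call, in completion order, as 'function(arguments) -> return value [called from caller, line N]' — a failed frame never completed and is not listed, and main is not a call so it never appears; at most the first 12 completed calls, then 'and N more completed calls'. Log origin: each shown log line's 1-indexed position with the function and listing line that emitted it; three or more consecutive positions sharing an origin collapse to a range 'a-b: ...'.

Answer: the defect is in screen_input at line 18.
Key fact: Log line 5 is where behavior first shows: 'screen_input done: 0' appears instead of 'screen_input done: 4'.
Call chain: main -> sum_active(30, 0) (called at line 35).
First divergence: position 5; shown 'screen_input done: 0' vs intended 'screen_input done: 4'.
Intended log window:
  3: hit index 0
  4: enter screen_input with 4 values
  5: screen_input done: 4
  6: checkpoint: 4
Execution walk:
  shape_report([10, 12, 2, 12], 10) -> 0  [called from probe_limits, line 9]
  probe_limits([10, 12, 2, 12], 10) -> 30  [called from main, line 32]
  screen_input([10, 12, 2, 12]) -> 0  [called from main, line 33]
  sum_active(30, 0) -> 1  [called from main, line 35]
Log line origins:
  1: logged in probe_limits at line 8
  2: logged in shape_report at line 2
  3: logged in probe_limits at line 10
  4: logged in screen_input at line 15
  5: logged in screen_input at line 20
  6: logged in main at line 34
  7: logged in sum_active at line 24
A correct fix: line 18: replace `>` with `==`.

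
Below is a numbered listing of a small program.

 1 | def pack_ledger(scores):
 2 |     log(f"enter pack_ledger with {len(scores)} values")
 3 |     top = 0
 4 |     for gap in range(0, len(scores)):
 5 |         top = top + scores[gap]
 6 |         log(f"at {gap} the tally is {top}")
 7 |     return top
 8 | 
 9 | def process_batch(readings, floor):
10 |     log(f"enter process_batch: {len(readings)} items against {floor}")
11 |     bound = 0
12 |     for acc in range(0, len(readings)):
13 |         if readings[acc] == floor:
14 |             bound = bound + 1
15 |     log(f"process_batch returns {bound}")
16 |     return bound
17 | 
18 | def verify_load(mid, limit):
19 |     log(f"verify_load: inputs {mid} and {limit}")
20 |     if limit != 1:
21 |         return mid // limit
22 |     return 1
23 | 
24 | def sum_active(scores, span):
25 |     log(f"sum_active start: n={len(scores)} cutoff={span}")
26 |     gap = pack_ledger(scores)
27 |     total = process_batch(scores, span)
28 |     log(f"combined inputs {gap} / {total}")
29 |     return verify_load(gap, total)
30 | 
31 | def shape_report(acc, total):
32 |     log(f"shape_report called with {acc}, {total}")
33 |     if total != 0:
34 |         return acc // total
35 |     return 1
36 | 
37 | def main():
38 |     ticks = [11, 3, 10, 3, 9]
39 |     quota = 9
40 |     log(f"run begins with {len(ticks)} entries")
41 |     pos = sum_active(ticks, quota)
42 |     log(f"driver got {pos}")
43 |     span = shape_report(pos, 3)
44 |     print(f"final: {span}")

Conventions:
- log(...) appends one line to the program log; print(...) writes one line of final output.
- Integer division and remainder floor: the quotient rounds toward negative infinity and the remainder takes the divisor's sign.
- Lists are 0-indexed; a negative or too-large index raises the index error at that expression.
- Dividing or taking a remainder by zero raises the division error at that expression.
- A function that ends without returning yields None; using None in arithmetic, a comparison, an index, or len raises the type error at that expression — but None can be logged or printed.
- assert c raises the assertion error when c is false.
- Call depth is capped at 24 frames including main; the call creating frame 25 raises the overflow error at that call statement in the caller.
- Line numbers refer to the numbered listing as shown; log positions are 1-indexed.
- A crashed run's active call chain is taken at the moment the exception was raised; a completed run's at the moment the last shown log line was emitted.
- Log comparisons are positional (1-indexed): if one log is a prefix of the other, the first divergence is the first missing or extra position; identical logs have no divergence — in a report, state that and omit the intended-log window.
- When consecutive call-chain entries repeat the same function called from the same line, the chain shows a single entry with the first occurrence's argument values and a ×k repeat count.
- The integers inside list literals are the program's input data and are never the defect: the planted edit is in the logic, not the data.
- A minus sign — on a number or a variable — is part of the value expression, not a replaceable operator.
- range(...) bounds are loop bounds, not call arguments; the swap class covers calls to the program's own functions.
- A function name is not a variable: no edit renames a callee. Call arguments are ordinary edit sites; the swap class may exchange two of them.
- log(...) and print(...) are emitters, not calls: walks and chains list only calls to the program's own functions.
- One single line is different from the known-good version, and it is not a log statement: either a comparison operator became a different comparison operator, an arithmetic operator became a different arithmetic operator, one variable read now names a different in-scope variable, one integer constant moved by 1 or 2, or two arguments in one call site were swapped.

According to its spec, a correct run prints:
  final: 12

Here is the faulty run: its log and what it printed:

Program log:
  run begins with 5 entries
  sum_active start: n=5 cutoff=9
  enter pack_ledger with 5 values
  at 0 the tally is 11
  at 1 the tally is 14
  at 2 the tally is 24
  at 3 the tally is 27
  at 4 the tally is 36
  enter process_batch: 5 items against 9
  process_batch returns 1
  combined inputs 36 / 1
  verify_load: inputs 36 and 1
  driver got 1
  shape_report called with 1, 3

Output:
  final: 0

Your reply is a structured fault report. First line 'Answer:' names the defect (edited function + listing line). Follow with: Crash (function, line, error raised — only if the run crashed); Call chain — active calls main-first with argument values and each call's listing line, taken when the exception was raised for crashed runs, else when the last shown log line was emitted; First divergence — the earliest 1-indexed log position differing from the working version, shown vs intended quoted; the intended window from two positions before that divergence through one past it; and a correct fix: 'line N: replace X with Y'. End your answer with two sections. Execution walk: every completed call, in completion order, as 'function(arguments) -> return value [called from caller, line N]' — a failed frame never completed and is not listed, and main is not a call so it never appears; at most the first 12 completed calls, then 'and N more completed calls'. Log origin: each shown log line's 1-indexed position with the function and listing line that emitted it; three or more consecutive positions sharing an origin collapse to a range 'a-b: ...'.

Answer: the defect is in verify_load at line 20.
Key observation: Everything matches until log position 13, which reads 'driver got 1' in place of 'driver got 36'.
Call chain: main -> shape_report(1, 3) (called at line 43).
First divergence: at position 13 the run shows 'driver got 1' where the working version logs 'driver got 36'.
Intended log window:
  11: combined inputs 36 / 1
  12: verify_load: inputs 36 and 1
  13: driver got 36
  14: shape_report called with 36, 3
Execution walk:
  pack_ledger([11, 3, 10, 3, 9]) -> 36  [called from sum_active, line 26]
  process_batch([11, 3, 10, 3, 9], 9) -> 1  [called from sum_active, line 27]
  verify_load(36, 1) -> 1  [called from sum_active, line 29]
  sum_active([11, 3, 10, 3, 9], 9) -> 1  [called from main, line 41]
  shape_report(1, 3) -> 0  [called from main, line 43]
Origin of each log line:
  1: emitted by main (line 40)
  2: emitted by sum_active (line 25)
  3: emitted by pack_ledger (line 2)
  4-8: emitted by pack_ledger (line 6)
  9: emitted by process_batch (line 10)
  10: emitted by process_batch (line 15)
  11: emitted by sum_active (line 28)
  12: emitted by verify_load (line 19)
  13: emitted by main (line 42)
  14: emitted by shape_report (line 32)
A correct fix: line 20: replace `1` with `0`.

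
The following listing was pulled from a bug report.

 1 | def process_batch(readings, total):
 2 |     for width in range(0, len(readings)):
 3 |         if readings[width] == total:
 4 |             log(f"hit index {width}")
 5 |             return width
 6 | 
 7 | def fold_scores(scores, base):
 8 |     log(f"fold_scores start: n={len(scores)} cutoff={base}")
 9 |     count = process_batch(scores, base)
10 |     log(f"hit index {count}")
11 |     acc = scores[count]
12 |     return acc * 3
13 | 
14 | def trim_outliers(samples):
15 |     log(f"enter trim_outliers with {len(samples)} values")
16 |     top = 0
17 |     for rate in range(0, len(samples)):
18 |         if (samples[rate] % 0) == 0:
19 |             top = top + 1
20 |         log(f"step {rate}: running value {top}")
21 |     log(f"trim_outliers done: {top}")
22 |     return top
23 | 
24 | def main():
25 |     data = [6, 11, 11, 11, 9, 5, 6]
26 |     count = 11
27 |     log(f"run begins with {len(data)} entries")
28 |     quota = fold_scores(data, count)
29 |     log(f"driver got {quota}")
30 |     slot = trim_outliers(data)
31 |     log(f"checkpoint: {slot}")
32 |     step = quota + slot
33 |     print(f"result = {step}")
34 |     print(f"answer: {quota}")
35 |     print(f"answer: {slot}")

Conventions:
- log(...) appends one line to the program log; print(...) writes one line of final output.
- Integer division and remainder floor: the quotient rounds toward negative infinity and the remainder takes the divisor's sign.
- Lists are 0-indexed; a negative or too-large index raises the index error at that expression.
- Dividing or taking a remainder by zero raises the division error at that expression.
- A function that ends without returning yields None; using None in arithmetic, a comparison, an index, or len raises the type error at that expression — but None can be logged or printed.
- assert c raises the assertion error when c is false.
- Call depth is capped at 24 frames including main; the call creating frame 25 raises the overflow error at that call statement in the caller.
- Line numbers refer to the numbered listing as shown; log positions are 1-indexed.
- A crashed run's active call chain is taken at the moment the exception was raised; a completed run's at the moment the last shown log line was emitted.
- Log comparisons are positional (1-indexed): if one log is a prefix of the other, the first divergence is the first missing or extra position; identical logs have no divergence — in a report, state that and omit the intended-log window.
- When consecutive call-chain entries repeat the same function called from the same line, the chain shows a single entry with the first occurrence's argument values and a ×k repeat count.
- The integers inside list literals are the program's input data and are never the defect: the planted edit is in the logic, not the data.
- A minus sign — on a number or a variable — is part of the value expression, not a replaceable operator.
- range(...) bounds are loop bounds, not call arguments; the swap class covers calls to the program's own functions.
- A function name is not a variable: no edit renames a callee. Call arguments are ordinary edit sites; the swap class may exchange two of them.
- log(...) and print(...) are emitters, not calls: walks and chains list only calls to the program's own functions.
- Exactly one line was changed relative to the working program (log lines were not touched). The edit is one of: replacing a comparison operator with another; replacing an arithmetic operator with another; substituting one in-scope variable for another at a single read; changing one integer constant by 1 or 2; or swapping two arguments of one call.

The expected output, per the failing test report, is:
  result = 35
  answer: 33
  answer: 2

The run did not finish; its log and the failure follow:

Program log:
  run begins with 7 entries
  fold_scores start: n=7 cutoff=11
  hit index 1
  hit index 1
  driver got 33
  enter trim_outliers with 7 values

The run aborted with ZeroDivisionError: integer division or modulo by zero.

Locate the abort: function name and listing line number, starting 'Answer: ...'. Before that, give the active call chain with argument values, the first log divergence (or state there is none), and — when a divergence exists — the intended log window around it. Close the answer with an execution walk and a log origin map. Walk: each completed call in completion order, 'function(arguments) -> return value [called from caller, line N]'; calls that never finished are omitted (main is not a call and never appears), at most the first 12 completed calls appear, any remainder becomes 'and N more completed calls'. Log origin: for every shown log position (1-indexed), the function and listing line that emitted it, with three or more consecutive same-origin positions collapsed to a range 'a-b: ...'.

Answer: the error was raised in trim_outliers, line 18.
Key observation: After 6 matching log lines the faulty run goes silent, while the working version continues with 'step 0: running value 1'.
Call chain: main -> trim_outliers([6, 11, 11, 11, 9, 5, 6]) (called at line 30).
First divergence: position 7 — after 6 matching lines the faulty run goes silent; intended next line 'step 0: running value 1'.
Intended log window:
  5: driver got 33
  6: enter trim_outliers with 7 values
  7: step 0: running value 1
  8: step 1: running value 1
Execution walk:
  process_batch([6, 11, 11, 11, 9, 5, 6], 11) -> 1  [called from fold_scores, line 9]
  fold_scores([6, 11, 11, 11, 9, 5, 6], 11) -> 33  [called from main, line 28]
Origin of each log line:
  1: emitted by main (line 27)
  2: emitted by fold_scores (line 8)
  3: emitted by process_batch (line 4)
  4: emitted by fold_scores (line 10)
  5: emitted by main (line 29)
  6: emitted by trim_outliers (line 15)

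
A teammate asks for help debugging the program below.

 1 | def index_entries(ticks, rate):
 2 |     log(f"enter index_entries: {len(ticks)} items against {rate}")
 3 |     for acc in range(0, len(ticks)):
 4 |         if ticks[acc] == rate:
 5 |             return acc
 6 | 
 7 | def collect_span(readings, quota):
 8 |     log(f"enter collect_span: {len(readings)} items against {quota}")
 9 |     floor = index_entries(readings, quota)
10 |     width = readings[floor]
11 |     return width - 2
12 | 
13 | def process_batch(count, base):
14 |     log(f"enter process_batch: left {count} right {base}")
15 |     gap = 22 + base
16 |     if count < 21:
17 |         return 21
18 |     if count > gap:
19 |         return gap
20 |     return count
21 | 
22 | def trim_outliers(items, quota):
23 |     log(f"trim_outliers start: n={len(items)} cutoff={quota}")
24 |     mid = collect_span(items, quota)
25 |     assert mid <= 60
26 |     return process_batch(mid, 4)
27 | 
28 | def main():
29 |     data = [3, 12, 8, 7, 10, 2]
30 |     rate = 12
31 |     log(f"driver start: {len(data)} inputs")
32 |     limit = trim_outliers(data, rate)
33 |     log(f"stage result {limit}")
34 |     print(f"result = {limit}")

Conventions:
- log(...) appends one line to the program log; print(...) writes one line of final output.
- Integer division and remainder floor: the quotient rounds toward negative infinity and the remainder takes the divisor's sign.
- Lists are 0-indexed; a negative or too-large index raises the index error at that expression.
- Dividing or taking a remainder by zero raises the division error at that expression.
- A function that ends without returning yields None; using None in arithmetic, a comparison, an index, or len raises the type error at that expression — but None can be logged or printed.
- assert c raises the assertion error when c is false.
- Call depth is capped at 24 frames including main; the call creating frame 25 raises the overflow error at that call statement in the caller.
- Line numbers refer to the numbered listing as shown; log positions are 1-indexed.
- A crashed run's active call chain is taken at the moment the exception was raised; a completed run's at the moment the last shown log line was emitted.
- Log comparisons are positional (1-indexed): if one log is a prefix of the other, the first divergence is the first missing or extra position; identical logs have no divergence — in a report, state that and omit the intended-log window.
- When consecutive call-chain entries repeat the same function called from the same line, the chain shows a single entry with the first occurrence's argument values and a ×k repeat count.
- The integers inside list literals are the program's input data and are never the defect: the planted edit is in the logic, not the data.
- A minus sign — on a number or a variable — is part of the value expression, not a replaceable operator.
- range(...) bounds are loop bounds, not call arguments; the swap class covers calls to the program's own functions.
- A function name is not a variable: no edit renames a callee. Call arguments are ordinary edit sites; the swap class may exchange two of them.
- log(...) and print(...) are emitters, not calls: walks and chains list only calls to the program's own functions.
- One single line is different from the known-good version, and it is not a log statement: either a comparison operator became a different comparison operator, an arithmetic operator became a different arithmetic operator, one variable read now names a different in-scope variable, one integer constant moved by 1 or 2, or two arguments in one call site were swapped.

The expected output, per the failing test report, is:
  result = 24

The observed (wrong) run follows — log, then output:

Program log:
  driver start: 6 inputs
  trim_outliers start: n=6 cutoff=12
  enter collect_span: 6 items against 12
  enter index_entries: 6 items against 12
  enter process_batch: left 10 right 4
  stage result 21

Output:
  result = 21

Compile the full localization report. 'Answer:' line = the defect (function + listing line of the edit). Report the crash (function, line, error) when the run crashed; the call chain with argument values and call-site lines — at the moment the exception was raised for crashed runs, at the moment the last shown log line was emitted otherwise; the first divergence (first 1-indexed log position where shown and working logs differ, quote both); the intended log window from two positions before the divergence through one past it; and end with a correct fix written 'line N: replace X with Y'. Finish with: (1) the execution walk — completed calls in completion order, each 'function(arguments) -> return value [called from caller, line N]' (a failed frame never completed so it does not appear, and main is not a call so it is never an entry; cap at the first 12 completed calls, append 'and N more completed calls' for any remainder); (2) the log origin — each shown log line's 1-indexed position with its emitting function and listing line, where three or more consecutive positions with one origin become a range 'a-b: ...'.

Answer: the defect is in collect_span at line 11.
Key fact: The log first diverges at position 5: the faulty run prints 'enter process_batch: left 10 right 4' where the working version prints 'enter process_batch: left 24 right 4'.
Call chain: main.
First divergence: position 5; shown 'enter process_batch: left 10 right 4' vs intended 'enter process_batch: left 24 right 4'.
Intended log window:
  3: enter collect_span: 6 items against 12
  4: enter index_entries: 6 items against 12
  5: enter process_batch: left 24 right 4
  6: stage result 24
Execution walk:
  index_entries([3, 12, 8, 7, 10, 2], 12) -> 1  [called from collect_span, line 9]
  collect_span([3, 12, 8, 7, 10, 2], 12) -> 10  [called from trim_outliers, line 24]
  process_batch(10, 4) -> 21  [called from trim_outliers, line 26]
  trim_outliers([3, 12, 8, 7, 10, 2], 12) -> 21  [called from main, line 32]
Log origin:
  1: logged in main at line 31
  2: logged in trim_outliers at line 23
  3: logged in collect_span at line 8
  4: logged in index_entries at line 2
  5: logged in process_batch at line 14
  6: logged in main at line 33
A correct fix: line 11: replace `-` with `*`.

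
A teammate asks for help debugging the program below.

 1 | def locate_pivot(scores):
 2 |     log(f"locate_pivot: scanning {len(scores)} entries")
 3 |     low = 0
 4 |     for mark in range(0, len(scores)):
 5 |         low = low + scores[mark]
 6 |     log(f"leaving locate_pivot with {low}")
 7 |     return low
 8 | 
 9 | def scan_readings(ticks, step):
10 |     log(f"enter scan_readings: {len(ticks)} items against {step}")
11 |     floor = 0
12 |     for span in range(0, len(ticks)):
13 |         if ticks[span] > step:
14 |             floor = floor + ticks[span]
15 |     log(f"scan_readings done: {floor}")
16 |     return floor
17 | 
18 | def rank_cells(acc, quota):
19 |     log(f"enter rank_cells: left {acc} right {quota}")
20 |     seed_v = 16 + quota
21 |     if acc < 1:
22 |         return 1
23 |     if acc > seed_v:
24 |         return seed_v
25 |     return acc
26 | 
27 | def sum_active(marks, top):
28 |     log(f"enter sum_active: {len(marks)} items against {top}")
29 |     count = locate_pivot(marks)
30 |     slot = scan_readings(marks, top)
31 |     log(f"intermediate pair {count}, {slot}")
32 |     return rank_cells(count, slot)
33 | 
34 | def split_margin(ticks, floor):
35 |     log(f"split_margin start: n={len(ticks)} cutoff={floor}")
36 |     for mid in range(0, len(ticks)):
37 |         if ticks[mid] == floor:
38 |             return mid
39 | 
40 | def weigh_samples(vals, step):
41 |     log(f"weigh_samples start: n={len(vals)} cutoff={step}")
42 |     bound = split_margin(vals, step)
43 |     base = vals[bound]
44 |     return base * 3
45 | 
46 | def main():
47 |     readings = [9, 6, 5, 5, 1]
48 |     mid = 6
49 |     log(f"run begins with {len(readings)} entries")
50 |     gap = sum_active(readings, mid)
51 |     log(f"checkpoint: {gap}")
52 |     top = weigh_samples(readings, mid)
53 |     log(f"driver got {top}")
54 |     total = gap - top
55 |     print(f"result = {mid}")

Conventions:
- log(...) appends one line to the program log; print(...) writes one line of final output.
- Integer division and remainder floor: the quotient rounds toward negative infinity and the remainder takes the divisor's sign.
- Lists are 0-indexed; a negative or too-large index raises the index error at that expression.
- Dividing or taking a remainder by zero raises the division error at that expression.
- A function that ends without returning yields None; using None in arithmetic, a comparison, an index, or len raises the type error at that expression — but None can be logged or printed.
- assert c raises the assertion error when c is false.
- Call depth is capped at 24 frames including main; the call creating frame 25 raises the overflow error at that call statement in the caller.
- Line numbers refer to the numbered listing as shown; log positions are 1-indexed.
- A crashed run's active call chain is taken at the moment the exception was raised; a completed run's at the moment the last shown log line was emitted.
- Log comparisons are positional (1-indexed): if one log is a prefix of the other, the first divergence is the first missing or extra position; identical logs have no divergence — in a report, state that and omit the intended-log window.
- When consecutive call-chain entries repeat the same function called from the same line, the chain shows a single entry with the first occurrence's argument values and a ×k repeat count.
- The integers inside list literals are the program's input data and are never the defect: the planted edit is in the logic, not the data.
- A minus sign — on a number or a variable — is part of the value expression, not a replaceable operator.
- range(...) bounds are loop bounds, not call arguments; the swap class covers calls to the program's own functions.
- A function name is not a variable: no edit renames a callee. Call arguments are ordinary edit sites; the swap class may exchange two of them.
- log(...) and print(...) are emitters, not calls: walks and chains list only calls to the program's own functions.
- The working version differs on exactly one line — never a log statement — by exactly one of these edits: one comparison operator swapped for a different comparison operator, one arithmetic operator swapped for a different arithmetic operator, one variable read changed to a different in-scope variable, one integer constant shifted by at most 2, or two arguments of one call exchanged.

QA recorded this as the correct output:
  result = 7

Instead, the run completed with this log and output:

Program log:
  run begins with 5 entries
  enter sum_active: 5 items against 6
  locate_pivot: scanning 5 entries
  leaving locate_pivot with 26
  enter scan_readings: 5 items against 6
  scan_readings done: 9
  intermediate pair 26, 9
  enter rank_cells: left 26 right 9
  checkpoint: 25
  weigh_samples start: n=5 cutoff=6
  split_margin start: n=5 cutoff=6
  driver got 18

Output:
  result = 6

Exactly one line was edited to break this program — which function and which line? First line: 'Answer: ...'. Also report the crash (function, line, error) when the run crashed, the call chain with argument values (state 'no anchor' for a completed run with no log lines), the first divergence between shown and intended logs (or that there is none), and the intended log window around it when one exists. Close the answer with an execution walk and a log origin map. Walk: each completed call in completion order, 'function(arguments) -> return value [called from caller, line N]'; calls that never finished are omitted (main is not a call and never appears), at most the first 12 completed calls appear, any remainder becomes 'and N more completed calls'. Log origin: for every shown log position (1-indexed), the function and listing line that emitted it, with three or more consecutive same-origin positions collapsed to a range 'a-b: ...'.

Answer: the defect is in main at line 55.
The tell: The logs agree in full; only the final output differs.
Call chain: main.
First divergence: none; the two logs match at every position.
Execution walk:
  locate_pivot([9, 6, 5, 5, 1]) -> 26  [called from sum_active, line 29]
  scan_readings([9, 6, 5, 5, 1], 6) -> 9  [called from sum_active, line 30]
  rank_cells(26, 9) -> 25  [called from sum_active, line 32]
  sum_active([9, 6, 5, 5, 1], 6) -> 25  [called from main, line 50]
  split_margin([9, 6, 5, 5, 1], 6) -> 1  [called from weigh_samples, line 42]
  weigh_samples([9, 6, 5, 5, 1], 6) -> 18  [called from main, line 52]
Log origins:
  1: emitted by main (line 49)
  2: emitted by sum_active (line 28)
  3: emitted by locate_pivot (line 2)
  4: emitted by locate_pivot (line 6)
  5: emitted by scan_readings (line 10)
  6: emitted by scan_readings (line 15)
  7: emitted by sum_active (line 31)
  8: emitted by rank_cells (line 19)
  9: emitted by main (line 51)
  10: emitted by weigh_samples (line 41)
  11: emitted by split_margin (line 35)
  12: emitted by main (line 53)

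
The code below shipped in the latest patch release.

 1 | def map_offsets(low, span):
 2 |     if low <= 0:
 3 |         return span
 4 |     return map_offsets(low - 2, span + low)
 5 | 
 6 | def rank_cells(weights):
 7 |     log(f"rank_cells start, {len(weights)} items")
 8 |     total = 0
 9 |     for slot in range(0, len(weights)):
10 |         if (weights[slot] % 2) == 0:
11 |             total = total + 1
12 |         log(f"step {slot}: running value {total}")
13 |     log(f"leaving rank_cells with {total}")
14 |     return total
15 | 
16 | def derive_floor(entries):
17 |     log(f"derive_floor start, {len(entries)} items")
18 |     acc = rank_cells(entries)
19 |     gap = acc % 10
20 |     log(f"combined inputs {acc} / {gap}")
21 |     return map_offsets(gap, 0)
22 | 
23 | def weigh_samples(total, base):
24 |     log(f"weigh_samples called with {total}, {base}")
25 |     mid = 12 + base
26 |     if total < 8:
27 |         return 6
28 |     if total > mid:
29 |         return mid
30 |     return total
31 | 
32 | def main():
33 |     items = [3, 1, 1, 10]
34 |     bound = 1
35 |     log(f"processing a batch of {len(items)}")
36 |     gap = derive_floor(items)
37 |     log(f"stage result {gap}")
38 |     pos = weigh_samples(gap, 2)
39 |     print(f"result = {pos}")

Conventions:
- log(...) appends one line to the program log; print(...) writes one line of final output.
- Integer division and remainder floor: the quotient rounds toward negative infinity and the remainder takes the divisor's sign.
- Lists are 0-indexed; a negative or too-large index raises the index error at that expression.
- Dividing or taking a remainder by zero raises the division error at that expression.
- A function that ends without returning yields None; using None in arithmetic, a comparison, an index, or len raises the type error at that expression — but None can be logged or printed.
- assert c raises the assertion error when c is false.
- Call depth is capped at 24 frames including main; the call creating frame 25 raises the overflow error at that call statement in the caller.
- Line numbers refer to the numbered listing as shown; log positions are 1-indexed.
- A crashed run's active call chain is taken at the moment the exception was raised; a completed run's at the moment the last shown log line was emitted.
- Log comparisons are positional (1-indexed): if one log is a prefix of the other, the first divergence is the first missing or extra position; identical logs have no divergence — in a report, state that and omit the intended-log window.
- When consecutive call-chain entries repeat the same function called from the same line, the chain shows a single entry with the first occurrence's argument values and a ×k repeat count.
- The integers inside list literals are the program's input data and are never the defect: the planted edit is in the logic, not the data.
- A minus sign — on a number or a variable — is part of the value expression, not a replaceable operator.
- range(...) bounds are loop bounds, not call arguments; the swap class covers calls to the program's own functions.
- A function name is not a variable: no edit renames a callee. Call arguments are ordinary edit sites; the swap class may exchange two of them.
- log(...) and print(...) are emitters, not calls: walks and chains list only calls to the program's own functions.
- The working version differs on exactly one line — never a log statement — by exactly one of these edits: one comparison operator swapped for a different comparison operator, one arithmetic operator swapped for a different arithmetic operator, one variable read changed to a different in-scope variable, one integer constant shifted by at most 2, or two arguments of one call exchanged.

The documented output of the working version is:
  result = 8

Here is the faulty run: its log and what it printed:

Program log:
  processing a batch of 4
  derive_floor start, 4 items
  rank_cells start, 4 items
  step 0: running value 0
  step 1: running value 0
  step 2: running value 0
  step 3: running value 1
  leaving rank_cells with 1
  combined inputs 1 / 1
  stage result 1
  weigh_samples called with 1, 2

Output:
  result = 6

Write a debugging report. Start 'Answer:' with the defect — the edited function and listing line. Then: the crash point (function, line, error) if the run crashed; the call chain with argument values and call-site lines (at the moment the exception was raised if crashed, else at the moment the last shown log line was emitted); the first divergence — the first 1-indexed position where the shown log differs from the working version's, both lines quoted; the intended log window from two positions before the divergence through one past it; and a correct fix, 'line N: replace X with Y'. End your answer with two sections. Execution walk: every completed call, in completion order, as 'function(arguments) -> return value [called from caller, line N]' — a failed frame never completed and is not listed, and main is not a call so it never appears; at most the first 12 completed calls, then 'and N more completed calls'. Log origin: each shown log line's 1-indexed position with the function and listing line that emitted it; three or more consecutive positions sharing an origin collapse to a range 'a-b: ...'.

Answer: the defect is in weigh_samples at line 27.
Key fact: No log line changed; the fault shows up purely in the output.
Call chain: main -> weigh_samples(1, 2) (called at line 38).
First divergence: none; the two logs match at every position.
Execution walk:
  rank_cells([3, 1, 1, 10]) -> 1  [called from derive_floor, line 18]
  map_offsets(-1, 1) -> 1  [called from map_offsets, line 4]
  map_offsets(1, 0) -> 1  [called from derive_floor, line 21]
  derive_floor([3, 1, 1, 10]) -> 1  [called from main, line 36]
  weigh_samples(1, 2) -> 6  [called from main, line 38]
Log origins:
  1: logged in main at line 35
  2: logged in derive_floor at line 17
  3: logged in rank_cells at line 7
  4-7: logged in rank_cells at line 12
  8: logged in rank_cells at line 13
  9: logged in derive_floor at line 20
  10: logged in main at line 37
  11: logged in weigh_samples at line 24
A correct fix: line 27: replace `6` with `8`.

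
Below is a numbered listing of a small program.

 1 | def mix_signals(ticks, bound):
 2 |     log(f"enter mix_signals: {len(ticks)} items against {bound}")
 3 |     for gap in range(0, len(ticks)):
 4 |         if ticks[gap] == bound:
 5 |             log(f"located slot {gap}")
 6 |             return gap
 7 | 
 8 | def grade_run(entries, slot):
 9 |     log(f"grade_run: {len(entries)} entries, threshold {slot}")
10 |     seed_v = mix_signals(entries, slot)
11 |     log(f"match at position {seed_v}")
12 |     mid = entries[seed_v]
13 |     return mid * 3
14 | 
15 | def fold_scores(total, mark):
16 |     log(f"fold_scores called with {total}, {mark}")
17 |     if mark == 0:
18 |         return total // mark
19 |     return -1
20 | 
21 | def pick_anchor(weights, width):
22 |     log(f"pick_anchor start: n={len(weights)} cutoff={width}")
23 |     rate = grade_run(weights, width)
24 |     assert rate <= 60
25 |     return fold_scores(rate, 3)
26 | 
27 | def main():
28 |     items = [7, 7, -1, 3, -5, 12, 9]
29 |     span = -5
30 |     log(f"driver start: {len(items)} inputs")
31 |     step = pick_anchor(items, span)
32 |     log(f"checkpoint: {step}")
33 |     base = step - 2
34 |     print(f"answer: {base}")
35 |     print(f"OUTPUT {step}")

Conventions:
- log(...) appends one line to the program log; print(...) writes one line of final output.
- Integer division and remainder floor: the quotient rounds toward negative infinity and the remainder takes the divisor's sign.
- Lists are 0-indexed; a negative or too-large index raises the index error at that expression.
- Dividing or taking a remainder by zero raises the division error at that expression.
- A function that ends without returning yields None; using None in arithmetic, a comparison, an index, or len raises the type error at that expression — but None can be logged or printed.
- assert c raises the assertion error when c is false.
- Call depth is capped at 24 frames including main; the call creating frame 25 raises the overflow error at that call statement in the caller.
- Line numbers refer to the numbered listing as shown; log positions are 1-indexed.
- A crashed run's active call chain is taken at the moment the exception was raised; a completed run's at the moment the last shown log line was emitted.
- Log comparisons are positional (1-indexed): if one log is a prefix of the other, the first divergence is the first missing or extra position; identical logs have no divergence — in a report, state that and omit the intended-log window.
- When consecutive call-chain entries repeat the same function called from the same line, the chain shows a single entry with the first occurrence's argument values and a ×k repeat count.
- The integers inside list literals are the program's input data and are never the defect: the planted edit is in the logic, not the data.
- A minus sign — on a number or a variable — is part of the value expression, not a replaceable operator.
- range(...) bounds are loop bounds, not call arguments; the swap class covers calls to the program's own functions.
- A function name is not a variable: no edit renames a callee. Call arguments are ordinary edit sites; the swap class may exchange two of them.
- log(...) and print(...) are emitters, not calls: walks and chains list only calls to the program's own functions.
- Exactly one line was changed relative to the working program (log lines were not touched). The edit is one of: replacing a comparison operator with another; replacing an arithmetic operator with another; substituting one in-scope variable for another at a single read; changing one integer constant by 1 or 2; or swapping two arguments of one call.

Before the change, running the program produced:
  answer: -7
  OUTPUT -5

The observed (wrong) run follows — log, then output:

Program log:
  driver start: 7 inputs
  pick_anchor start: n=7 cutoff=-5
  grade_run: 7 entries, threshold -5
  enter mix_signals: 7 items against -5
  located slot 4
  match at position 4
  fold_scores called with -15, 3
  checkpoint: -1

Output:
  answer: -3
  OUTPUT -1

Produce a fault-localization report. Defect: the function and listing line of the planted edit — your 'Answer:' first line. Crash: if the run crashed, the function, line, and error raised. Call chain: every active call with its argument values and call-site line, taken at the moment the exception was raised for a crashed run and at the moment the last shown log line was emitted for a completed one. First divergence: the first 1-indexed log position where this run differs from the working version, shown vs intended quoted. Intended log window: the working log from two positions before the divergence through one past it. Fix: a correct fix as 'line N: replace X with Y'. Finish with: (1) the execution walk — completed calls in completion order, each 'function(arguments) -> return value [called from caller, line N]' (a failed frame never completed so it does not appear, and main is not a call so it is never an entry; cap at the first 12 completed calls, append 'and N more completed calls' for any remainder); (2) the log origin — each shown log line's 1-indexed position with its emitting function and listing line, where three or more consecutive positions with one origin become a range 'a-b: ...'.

Answer: the defect is in fold_scores at line 17.
Key fact: Position 8 is the first bad log line: 'checkpoint: -1' should read 'checkpoint: -5'.
Call chain: main.
First divergence: position 8; shown 'checkpoint: -1' vs intended 'checkpoint: -5'.
Intended log window:
  6: match at position 4
  7: fold_scores called with -15, 3
  8: checkpoint: -5
Execution walk:
  mix_signals([7, 7, -1, 3, -5, 12, 9], -5) -> 4  [called from grade_run, line 10]
  grade_run([7, 7, -1, 3, -5, 12, 9], -5) -> -15  [called from pick_anchor, line 23]
  fold_scores(-15, 3) -> -1  [called from pick_anchor, line 25]
  pick_anchor([7, 7, -1, 3, -5, 12, 9], -5) -> -1  [called from main, line 31]
Log line origins:
  1: from main, line 30
  2: from pick_anchor, line 22
  3: from grade_run, line 9
  4: from mix_signals, line 2
  5: from mix_signals, line 5
  6: from grade_run, line 11
  7: from fold_scores, line 16
  8: from main, line 32
A correct fix: line 17: replace `==` with `!=`.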